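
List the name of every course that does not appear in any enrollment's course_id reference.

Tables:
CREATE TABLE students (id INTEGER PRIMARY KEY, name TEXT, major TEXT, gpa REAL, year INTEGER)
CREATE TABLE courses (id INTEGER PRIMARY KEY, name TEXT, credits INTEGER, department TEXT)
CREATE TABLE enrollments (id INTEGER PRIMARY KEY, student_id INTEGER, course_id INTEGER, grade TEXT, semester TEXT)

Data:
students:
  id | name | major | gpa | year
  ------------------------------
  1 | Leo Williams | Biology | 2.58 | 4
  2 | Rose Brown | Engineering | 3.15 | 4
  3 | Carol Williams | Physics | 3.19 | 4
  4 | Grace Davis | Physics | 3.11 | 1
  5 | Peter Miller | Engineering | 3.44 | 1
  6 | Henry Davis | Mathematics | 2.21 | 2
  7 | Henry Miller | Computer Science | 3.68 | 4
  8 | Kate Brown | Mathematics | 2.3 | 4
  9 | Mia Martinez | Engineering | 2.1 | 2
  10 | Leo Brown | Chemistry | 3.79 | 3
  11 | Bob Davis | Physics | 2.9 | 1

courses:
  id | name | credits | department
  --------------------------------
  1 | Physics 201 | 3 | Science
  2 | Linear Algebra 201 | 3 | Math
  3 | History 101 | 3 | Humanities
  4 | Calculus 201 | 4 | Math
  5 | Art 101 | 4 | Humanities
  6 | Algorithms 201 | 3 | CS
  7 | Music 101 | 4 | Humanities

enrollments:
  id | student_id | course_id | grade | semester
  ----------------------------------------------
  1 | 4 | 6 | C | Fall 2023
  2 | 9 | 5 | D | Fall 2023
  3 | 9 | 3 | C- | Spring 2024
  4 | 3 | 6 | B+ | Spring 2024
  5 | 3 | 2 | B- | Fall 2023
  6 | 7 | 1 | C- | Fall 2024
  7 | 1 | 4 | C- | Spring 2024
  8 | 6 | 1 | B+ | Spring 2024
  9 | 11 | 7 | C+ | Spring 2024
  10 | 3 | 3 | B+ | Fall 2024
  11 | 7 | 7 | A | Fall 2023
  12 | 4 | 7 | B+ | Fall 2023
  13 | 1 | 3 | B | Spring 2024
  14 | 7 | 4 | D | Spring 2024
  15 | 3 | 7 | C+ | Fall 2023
SELECT p.name FROM courses p LEFT JOIN enrollments c ON c.course_id = p.id WHERE c.id IS NULL

Execution result:
(no rows)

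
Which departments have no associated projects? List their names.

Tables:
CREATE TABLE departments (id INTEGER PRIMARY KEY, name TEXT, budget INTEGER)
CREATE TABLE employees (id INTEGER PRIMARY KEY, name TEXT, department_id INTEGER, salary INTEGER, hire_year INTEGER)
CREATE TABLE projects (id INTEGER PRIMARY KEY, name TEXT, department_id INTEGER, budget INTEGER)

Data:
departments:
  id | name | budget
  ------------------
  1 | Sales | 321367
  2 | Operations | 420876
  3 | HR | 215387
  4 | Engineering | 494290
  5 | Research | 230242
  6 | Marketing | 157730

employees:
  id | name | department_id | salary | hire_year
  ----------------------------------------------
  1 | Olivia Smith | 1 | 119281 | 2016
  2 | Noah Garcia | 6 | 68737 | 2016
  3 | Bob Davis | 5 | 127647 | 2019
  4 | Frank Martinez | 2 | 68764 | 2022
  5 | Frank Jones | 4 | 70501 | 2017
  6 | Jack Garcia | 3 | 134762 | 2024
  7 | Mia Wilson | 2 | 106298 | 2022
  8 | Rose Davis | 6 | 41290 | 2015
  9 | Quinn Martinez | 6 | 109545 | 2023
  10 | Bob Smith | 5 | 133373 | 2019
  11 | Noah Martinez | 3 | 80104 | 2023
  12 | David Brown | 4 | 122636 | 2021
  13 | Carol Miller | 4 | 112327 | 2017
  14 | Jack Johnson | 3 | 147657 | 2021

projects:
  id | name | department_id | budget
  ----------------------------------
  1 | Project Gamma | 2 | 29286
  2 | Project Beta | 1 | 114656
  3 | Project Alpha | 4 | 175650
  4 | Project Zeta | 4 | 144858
SELECT p.name FROM departments p LEFT JOIN projects c ON c.department_id = p.id WHERE c.id IS NULL

Execution result:
name
HR
Research
Marketing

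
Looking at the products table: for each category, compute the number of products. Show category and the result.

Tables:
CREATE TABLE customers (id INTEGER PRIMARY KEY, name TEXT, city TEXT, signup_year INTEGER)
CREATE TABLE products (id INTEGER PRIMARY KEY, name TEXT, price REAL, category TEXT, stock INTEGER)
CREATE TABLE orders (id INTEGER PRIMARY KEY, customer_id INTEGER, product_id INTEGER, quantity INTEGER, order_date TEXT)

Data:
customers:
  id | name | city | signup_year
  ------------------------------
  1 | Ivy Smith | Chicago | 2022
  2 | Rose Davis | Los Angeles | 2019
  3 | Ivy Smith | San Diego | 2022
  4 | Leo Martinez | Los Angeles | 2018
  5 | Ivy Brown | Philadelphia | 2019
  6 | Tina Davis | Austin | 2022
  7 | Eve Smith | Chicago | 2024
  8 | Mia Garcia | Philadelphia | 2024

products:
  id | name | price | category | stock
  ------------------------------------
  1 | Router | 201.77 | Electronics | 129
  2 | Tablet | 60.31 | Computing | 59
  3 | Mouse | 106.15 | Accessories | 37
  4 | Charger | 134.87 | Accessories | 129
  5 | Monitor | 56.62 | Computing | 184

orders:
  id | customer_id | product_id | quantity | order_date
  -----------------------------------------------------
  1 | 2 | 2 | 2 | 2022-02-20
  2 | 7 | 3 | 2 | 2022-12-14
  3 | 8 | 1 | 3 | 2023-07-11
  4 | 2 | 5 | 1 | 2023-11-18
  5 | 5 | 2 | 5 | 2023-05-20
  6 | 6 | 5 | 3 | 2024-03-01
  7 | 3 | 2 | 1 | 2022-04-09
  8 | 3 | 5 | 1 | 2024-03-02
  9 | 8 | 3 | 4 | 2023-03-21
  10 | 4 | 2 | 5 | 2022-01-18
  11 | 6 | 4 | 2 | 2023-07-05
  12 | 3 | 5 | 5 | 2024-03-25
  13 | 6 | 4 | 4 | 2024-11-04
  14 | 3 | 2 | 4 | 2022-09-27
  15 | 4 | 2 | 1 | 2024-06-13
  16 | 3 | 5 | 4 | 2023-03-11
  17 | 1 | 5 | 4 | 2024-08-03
SELECT category, COUNT(*) AS n FROM products GROUP BY category

Execution result:
category | n
Accessories | 2
Computing | 2
Electronics | 1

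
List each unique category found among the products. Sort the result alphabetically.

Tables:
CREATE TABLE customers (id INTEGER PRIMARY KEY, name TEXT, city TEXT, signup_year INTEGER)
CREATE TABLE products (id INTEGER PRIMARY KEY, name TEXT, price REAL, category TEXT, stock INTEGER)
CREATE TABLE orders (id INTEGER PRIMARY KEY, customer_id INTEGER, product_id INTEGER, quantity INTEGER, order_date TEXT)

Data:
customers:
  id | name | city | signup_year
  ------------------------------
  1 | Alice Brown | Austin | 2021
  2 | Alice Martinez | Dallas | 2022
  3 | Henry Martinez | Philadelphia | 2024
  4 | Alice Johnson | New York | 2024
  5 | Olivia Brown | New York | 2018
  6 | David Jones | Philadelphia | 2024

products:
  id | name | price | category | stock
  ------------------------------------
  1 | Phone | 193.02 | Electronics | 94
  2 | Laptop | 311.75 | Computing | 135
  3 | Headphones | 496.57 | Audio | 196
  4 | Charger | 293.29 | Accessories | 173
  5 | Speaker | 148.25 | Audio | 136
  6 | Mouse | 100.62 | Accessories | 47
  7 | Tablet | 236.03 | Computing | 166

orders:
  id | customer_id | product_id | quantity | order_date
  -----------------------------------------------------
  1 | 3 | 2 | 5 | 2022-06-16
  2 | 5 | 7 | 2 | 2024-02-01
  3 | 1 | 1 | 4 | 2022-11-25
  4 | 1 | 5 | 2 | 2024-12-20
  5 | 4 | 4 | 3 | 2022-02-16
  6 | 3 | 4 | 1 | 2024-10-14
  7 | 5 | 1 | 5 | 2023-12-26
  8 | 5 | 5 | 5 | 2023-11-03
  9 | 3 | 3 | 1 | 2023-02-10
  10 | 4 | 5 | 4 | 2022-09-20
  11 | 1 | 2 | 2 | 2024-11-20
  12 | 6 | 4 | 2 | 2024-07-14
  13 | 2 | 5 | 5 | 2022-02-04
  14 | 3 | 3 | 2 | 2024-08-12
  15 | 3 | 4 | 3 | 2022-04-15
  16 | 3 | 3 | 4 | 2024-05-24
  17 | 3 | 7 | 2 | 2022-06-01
SELECT DISTINCT category FROM products ORDER BY category

Execution result:
category
Accessories
Audio
Computing
Electronics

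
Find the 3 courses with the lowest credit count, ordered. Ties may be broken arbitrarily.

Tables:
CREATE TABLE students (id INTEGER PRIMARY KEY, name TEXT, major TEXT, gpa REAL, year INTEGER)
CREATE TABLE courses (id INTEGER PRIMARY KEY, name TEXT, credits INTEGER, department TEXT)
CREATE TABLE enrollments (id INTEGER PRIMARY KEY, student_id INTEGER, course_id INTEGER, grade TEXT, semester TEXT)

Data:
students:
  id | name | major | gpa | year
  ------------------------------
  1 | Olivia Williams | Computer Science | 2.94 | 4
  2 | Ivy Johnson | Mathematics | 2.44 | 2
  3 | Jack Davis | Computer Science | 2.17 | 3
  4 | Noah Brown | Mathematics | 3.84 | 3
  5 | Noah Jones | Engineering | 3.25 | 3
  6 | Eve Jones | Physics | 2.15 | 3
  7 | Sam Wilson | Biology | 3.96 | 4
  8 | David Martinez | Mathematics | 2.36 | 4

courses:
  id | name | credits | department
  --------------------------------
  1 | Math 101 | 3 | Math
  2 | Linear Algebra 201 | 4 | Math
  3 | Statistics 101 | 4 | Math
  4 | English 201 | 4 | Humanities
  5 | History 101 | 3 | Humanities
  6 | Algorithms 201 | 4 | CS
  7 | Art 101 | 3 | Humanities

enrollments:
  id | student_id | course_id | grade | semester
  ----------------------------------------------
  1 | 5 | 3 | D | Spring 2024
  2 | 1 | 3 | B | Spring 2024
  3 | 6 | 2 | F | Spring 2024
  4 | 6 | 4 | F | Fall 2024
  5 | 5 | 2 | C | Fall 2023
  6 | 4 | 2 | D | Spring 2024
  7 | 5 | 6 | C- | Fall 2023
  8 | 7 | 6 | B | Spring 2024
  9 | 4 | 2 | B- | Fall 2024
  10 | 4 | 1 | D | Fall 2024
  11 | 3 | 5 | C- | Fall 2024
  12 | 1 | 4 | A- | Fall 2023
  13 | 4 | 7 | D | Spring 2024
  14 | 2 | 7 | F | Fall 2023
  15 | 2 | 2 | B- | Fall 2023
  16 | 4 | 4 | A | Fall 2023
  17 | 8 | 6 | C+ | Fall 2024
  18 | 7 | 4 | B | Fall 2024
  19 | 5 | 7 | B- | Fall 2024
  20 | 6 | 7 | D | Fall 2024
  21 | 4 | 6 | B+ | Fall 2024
SELECT name, credits FROM courses ORDER BY credits ASC LIMIT 3

Execution result:
name | credits
Math 101 | 3
History 101 | 3
Art 101 | 3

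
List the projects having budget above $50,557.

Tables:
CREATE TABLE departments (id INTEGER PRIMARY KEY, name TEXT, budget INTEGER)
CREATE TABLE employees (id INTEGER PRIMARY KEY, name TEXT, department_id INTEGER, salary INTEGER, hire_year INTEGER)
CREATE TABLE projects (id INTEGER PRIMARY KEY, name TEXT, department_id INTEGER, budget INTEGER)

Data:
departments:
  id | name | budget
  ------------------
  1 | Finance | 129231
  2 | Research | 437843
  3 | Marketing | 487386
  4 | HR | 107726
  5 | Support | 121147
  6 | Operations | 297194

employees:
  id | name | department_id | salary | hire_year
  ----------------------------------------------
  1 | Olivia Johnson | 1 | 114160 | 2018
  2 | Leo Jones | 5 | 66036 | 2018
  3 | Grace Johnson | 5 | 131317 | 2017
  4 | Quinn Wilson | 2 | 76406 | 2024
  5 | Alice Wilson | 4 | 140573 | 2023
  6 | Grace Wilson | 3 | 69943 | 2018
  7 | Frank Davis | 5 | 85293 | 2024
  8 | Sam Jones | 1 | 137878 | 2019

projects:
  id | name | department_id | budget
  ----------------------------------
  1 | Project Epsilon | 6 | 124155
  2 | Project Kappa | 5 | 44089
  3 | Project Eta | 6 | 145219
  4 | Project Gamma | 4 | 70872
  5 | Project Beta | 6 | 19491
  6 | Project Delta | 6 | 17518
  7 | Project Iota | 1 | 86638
SELECT name, budget FROM projects WHERE budget > 50557

Execution result:
name | budget
Project Epsilon | 124155
Project Eta | 145219
Project Gamma | 70872
Project Iota | 86638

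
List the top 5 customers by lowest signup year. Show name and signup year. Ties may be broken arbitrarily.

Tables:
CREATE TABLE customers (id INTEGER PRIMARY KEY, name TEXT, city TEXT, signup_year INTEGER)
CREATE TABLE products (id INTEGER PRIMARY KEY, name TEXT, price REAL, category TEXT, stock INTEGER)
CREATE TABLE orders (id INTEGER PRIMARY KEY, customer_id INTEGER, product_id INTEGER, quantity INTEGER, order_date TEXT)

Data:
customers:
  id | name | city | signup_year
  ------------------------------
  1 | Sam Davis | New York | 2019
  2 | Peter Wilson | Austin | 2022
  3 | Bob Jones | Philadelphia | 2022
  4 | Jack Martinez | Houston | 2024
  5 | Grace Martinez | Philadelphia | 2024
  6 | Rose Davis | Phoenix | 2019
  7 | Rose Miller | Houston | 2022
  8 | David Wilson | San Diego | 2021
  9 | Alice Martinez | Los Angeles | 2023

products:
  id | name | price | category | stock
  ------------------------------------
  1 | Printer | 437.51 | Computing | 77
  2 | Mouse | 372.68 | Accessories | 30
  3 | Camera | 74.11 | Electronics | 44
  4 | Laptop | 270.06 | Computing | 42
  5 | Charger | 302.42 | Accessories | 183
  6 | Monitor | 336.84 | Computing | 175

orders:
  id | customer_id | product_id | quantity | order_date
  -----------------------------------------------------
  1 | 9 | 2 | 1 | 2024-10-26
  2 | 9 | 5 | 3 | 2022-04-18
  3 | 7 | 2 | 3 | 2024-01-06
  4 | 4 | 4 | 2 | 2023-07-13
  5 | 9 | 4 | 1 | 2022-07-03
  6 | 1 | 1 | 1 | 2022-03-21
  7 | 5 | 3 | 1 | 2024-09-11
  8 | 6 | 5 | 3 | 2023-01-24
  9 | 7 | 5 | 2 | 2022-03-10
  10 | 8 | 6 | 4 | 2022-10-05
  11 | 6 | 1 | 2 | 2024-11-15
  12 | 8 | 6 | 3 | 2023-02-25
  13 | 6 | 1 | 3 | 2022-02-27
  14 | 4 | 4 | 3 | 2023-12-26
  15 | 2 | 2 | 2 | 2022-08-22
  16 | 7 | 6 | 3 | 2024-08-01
SELECT name, signup_year FROM customers ORDER BY signup_year ASC LIMIT 5

Execution result:
name | signup_year
Sam Davis | 2019
Rose Davis | 2019
David Wilson | 2021
Peter Wilson | 2022
Bob Jones | 2022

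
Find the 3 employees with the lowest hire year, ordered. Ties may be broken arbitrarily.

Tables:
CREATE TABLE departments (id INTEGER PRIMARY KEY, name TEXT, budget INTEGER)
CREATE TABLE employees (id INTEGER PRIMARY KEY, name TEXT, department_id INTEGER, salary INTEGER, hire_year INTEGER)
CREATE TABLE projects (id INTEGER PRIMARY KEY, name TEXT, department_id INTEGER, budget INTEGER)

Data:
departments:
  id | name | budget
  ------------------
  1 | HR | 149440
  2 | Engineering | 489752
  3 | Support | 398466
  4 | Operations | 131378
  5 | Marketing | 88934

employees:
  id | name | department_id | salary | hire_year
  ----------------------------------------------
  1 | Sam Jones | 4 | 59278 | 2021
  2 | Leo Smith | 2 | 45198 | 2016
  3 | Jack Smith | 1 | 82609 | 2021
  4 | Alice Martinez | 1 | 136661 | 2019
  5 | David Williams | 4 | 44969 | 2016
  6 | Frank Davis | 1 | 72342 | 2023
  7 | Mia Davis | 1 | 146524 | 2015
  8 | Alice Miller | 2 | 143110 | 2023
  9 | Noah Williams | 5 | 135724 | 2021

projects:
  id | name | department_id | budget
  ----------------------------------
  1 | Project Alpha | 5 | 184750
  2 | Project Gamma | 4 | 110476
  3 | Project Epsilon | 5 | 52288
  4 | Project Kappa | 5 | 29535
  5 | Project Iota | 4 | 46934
SELECT name, hire_year FROM employees ORDER BY hire_year ASC LIMIT 3

Execution result:
name | hire_year
Mia Davis | 2015
Leo Smith | 2016
David Williams | 2016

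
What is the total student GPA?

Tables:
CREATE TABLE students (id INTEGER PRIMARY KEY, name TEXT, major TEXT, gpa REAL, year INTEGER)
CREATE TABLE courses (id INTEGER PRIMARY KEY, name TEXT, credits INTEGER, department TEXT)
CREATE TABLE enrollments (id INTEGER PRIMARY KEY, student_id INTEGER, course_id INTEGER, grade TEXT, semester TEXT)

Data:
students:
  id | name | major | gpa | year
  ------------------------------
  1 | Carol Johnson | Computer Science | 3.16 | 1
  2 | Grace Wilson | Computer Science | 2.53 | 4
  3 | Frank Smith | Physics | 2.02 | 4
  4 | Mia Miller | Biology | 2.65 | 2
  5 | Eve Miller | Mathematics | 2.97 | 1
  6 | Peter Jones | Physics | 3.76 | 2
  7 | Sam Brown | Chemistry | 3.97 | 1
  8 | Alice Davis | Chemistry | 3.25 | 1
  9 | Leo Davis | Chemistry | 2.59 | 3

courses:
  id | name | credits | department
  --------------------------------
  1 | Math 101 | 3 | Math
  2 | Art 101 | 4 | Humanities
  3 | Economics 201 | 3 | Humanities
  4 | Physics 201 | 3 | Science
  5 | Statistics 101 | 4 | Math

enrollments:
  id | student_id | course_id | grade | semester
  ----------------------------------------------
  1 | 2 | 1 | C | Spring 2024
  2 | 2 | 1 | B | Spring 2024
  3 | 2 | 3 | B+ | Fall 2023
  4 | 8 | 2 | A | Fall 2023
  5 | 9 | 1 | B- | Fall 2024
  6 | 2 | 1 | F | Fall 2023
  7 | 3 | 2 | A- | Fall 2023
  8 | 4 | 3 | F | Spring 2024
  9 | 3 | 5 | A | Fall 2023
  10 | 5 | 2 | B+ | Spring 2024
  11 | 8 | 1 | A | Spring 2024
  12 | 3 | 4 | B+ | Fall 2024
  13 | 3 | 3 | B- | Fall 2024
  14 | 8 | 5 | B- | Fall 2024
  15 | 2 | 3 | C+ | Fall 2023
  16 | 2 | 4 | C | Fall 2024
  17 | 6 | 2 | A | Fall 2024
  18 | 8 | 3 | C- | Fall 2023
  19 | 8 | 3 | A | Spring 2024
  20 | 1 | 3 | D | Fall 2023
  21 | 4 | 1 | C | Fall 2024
SELECT SUM(gpa) FROM students

Execution result:
26.90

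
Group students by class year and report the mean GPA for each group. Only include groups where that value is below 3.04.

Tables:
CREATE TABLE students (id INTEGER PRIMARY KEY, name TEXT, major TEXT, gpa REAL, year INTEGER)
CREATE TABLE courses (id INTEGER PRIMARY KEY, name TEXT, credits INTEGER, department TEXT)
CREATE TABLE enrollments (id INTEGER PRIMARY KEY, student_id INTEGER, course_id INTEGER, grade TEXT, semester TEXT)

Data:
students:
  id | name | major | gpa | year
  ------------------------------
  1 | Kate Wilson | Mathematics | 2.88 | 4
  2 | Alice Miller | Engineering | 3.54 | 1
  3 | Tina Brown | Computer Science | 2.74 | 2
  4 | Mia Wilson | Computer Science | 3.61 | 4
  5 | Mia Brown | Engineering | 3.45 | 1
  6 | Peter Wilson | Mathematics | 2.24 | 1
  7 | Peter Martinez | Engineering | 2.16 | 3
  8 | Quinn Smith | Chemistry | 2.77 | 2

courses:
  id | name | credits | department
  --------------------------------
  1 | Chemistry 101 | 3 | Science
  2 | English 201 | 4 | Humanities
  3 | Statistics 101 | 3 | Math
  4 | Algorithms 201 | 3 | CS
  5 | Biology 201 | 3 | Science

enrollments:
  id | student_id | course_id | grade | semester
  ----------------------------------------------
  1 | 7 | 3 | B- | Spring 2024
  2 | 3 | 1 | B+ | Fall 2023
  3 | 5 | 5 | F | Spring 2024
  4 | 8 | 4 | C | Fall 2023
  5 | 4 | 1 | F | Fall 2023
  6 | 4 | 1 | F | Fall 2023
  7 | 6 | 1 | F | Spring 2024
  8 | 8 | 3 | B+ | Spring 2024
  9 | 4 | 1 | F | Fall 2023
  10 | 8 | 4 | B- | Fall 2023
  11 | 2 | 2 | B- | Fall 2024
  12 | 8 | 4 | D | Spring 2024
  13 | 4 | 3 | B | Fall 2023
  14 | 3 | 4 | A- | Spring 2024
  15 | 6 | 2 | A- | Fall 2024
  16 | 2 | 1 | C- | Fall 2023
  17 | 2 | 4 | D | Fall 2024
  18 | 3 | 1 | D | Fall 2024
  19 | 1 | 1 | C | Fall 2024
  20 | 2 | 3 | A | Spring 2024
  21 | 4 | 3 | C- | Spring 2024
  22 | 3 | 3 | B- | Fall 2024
SELECT year, AVG(gpa) AS avg_gpa FROM students GROUP BY year HAVING AVG(gpa) < 3.04

Execution result:
year | avg_gpa
2 | 2.76
3 | 2.16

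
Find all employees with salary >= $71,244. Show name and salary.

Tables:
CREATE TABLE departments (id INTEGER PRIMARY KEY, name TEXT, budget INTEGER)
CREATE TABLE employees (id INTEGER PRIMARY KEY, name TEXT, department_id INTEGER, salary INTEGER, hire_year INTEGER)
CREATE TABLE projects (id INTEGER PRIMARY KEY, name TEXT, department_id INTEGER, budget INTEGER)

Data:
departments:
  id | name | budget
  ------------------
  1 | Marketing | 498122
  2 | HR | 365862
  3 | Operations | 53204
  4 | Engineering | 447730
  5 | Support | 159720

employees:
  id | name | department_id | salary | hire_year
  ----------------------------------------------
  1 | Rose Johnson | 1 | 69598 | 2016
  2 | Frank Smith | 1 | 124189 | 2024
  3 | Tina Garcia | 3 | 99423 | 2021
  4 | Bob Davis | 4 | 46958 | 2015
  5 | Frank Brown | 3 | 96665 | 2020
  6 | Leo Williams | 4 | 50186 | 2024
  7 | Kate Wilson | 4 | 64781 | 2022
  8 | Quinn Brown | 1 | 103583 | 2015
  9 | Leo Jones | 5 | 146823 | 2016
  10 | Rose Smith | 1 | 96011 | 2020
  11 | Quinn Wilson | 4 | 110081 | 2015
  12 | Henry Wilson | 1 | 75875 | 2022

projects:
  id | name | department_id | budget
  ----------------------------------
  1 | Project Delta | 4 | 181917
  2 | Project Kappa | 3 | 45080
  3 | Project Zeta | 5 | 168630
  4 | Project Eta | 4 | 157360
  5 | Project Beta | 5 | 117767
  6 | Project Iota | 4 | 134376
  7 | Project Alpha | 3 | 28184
SELECT name, salary FROM employees WHERE salary >= 71244

Execution result:
name | salary
Frank Smith | 124189
Tina Garcia | 99423
Frank Brown | 96665
Quinn Brown | 103583
Leo Jones | 146823
Rose Smith | 96011
Quinn Wilson | 110081
Henry Wilson | 75875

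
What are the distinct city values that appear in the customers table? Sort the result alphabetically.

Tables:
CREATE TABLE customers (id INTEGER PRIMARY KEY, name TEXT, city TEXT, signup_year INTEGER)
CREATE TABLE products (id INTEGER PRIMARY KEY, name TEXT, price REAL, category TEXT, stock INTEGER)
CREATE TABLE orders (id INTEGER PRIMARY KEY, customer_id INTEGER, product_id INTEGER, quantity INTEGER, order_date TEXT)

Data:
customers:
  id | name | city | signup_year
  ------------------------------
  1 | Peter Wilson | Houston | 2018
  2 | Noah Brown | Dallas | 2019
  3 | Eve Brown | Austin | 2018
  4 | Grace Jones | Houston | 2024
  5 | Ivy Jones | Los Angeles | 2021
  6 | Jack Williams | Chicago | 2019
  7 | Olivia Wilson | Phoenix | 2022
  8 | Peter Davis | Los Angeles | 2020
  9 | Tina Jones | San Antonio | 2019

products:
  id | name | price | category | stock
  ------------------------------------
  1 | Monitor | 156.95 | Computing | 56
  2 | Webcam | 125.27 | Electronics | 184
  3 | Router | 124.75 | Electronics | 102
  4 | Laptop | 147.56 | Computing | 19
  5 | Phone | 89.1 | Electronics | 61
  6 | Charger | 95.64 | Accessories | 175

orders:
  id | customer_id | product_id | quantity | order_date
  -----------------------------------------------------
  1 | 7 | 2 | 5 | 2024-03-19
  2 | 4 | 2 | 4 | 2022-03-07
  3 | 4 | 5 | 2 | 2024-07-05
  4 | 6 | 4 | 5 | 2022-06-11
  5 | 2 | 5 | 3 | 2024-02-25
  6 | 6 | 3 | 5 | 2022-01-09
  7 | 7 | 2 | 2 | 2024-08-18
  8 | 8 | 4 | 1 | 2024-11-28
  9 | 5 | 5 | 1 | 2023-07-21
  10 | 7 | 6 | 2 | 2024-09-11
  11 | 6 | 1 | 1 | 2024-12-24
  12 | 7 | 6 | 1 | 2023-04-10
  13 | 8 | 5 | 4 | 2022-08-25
SELECT DISTINCT city FROM customers ORDER BY city

Execution result:
city
Austin
Chicago
Dallas
Houston
Los Angeles
Phoenix
San Antonio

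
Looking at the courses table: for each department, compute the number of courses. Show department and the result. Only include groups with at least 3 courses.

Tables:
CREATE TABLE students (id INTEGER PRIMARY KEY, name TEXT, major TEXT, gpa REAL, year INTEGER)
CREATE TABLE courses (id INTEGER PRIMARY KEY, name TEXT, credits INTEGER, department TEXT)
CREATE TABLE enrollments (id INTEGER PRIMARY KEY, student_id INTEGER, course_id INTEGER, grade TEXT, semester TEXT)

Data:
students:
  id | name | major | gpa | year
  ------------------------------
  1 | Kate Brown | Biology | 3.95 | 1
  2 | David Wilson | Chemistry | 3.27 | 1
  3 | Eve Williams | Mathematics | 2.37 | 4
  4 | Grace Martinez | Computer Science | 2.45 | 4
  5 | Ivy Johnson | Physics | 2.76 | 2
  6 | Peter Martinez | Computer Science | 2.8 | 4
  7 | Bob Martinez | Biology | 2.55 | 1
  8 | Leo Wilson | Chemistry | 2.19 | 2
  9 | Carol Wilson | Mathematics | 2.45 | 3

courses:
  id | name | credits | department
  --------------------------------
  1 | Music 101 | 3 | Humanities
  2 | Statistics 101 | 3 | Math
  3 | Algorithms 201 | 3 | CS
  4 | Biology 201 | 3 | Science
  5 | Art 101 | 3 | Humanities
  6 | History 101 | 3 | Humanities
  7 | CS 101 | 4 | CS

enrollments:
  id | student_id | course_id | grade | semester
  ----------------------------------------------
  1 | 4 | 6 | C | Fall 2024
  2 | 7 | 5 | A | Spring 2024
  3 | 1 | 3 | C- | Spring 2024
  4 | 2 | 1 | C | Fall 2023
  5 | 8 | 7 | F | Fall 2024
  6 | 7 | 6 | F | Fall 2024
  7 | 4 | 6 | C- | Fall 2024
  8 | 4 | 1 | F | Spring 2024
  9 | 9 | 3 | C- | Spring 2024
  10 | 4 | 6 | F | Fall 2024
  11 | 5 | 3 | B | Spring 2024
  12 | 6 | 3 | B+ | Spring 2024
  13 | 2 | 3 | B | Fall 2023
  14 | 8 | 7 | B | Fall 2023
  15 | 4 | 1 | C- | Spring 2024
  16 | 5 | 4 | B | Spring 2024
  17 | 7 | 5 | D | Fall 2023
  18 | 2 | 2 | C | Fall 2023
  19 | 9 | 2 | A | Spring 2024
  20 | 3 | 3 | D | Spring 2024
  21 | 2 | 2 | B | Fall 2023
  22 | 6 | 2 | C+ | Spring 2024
SELECT department, COUNT(*) AS n FROM courses GROUP BY department HAVING COUNT(*) >= 3

Execution result:
department | n
Humanities | 3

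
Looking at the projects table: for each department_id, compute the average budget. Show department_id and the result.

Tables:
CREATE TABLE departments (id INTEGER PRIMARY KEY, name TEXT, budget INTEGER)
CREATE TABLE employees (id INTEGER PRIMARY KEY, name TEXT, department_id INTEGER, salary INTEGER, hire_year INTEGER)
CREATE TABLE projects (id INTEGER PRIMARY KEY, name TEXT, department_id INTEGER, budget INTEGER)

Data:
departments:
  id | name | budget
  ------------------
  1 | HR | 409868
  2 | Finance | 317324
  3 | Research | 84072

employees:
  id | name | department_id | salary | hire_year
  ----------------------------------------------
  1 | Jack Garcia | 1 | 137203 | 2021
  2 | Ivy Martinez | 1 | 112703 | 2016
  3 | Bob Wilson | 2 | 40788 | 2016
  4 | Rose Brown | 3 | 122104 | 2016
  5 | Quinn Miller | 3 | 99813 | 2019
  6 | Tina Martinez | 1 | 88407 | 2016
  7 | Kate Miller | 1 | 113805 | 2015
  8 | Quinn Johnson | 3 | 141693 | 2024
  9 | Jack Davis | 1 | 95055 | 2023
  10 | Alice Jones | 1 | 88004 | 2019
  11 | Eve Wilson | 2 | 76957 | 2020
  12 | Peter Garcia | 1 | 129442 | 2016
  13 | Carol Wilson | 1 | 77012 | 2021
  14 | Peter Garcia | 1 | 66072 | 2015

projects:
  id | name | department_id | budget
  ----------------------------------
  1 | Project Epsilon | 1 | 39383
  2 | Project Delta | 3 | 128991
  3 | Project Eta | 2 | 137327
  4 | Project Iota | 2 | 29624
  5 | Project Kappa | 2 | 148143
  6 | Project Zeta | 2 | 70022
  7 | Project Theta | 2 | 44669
SELECT department_id, AVG(budget) AS avg_budget FROM projects GROUP BY department_id

Execution result:
department_id | avg_budget
1 | 39383.00
2 | 85957.00
3 | 128991.00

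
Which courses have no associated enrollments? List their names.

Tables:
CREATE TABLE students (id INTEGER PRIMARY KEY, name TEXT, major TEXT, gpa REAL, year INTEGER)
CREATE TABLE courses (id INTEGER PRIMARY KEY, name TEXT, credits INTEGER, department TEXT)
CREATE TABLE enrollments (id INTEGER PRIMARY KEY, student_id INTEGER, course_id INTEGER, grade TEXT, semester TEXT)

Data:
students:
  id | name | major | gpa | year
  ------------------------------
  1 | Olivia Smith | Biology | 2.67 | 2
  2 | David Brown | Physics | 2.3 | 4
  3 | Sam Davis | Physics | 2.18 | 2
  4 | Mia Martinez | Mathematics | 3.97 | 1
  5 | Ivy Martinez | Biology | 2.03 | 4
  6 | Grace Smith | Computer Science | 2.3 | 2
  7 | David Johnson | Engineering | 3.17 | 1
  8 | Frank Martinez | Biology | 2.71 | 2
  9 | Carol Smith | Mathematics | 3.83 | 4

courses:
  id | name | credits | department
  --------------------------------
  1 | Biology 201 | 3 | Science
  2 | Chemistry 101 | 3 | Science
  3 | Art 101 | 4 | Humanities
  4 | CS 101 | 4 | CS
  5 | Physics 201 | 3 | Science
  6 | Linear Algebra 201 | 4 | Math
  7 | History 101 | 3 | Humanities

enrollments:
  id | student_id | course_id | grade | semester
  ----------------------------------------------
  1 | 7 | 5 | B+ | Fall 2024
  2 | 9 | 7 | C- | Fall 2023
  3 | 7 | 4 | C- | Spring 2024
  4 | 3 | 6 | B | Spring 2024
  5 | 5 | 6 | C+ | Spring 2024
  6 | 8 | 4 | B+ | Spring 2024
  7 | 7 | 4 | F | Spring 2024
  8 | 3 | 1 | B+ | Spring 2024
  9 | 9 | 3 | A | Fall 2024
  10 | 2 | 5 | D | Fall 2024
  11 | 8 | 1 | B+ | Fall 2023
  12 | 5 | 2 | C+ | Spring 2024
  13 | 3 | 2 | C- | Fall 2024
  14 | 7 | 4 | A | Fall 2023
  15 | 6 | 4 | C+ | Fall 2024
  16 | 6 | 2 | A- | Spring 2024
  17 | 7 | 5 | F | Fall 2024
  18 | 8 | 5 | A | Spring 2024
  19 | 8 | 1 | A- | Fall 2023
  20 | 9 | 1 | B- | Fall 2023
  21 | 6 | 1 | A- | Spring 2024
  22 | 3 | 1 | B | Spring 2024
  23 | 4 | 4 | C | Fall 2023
SELECT p.name FROM courses p LEFT JOIN enrollments c ON c.course_id = p.id WHERE c.id IS NULL

Execution result:
(no rows)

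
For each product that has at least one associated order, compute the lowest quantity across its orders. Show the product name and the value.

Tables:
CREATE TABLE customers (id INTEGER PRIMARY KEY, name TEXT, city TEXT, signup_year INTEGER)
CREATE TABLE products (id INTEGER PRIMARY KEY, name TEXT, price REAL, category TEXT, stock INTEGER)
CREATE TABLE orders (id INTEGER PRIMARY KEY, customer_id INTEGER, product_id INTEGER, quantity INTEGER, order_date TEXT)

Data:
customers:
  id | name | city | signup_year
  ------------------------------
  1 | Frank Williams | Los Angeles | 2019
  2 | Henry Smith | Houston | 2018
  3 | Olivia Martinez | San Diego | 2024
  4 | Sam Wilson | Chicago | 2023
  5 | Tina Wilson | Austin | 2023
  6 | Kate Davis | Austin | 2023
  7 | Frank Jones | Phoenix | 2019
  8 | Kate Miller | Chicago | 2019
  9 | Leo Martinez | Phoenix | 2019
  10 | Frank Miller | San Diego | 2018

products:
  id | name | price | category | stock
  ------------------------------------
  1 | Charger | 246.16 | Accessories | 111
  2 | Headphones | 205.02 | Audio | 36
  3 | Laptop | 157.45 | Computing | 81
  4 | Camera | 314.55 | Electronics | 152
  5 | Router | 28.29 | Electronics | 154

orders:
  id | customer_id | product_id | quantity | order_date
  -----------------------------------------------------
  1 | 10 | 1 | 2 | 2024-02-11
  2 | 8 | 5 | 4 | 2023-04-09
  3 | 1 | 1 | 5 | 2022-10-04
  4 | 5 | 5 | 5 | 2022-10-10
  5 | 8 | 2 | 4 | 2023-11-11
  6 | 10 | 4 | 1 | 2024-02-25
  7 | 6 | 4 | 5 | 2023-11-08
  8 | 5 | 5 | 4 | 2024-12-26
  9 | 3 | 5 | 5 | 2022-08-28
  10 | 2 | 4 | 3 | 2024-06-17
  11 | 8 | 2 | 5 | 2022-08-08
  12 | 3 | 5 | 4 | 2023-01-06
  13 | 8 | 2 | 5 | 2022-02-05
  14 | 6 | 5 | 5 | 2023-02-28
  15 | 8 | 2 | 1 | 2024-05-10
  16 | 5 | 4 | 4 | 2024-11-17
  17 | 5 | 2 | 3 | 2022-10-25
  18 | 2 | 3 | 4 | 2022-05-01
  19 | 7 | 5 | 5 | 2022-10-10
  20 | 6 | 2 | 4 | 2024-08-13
SELECT p.name, MIN(c.quantity) AS min_quantity FROM orders c JOIN products p ON c.product_id = p.id GROUP BY p.id, p.name

Execution result:
name | min_quantity
Charger | 2
Headphones | 1
Laptop | 4
Camera | 1
Router | 4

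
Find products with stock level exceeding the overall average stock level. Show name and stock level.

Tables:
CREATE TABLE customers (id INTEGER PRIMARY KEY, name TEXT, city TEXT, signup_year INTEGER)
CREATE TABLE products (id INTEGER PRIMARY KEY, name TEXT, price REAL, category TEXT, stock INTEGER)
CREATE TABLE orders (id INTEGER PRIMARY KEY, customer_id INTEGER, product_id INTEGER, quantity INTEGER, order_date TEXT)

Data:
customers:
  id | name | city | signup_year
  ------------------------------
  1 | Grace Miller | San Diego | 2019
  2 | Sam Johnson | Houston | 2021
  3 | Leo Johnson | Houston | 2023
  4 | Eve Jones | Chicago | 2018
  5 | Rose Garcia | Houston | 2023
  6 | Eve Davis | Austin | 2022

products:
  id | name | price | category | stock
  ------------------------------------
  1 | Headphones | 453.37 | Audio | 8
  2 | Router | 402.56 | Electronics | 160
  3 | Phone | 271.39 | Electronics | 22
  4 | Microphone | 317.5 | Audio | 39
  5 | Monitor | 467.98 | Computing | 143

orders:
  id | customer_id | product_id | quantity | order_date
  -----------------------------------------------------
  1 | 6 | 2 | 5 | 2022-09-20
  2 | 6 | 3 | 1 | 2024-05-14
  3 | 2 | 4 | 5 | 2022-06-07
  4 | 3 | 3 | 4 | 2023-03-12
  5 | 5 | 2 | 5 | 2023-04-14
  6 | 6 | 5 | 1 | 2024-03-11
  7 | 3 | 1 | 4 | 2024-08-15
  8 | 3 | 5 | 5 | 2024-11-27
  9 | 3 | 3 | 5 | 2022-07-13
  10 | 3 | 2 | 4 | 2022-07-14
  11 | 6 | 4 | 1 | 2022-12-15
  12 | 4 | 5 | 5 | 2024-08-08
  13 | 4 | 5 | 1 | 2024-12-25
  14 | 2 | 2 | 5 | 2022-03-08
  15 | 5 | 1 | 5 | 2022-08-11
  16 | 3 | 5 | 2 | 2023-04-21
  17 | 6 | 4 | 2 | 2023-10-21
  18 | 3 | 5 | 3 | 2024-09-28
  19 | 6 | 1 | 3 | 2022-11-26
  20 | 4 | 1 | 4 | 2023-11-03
SELECT name, stock FROM products WHERE stock > (SELECT AVG(stock) FROM products)

Execution result:
name | stock
Router | 160
Monitor | 143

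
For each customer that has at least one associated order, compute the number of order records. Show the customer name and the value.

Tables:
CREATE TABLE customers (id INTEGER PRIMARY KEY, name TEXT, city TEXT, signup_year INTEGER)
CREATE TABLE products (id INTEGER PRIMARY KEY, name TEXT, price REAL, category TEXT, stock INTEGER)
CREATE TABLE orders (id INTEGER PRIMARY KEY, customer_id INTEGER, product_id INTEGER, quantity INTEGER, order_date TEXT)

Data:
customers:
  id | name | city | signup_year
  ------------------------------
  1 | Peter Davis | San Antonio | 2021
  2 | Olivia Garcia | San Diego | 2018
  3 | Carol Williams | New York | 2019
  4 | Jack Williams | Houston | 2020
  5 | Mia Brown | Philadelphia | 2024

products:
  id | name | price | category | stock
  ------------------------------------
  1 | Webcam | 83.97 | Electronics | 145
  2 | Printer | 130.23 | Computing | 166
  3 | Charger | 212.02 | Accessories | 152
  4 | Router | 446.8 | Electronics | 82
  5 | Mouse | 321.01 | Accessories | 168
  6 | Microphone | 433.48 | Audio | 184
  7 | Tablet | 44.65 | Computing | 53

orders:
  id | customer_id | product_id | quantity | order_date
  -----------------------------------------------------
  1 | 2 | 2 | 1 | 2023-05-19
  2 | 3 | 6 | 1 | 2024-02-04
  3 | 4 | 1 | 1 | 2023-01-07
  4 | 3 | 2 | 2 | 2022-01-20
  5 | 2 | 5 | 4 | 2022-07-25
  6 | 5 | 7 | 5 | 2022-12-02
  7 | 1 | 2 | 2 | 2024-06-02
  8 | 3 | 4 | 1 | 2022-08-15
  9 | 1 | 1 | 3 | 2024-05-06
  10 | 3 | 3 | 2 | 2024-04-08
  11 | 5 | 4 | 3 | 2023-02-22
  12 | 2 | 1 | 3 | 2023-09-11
SELECT p.name, COUNT(*) AS n FROM orders c JOIN customers p ON c.customer_id = p.id GROUP BY p.id, p.name

Execution result:
name | n
Peter Davis | 2
Olivia Garcia | 3
Carol Williams | 4
Jack Williams | 1
Mia Brown | 2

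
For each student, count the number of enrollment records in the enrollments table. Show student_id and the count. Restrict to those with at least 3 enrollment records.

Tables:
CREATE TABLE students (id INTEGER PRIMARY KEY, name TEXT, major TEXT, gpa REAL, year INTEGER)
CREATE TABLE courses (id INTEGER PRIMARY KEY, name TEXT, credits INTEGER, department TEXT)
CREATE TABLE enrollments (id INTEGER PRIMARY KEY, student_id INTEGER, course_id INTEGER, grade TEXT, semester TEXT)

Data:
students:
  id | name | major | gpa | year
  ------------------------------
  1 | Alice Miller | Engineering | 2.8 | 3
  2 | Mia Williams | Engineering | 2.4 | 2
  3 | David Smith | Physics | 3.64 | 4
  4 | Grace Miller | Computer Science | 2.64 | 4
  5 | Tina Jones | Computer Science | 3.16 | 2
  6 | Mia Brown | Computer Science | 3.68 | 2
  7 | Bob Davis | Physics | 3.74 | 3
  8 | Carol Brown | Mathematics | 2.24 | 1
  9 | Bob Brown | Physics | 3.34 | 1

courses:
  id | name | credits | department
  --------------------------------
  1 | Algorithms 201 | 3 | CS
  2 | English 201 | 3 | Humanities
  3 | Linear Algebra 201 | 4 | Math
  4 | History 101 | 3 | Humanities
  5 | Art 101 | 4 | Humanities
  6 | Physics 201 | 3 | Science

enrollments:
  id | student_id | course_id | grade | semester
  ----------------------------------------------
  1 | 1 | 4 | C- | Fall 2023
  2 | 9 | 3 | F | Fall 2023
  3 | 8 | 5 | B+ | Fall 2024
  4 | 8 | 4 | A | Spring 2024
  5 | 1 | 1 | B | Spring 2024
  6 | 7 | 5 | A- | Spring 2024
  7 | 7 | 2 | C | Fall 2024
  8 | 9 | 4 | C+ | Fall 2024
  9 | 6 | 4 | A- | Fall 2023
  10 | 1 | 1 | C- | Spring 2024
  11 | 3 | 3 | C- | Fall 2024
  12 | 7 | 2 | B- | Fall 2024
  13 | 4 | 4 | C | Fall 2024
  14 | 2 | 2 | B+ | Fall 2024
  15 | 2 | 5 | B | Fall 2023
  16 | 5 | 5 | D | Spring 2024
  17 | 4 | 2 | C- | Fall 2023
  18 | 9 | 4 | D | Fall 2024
SELECT student_id, COUNT(*) AS enrollment_count FROM enrollments GROUP BY student_id HAVING COUNT(*) >= 3

Execution result:
student_id | enrollment_count
1 | 3
7 | 3
9 | 3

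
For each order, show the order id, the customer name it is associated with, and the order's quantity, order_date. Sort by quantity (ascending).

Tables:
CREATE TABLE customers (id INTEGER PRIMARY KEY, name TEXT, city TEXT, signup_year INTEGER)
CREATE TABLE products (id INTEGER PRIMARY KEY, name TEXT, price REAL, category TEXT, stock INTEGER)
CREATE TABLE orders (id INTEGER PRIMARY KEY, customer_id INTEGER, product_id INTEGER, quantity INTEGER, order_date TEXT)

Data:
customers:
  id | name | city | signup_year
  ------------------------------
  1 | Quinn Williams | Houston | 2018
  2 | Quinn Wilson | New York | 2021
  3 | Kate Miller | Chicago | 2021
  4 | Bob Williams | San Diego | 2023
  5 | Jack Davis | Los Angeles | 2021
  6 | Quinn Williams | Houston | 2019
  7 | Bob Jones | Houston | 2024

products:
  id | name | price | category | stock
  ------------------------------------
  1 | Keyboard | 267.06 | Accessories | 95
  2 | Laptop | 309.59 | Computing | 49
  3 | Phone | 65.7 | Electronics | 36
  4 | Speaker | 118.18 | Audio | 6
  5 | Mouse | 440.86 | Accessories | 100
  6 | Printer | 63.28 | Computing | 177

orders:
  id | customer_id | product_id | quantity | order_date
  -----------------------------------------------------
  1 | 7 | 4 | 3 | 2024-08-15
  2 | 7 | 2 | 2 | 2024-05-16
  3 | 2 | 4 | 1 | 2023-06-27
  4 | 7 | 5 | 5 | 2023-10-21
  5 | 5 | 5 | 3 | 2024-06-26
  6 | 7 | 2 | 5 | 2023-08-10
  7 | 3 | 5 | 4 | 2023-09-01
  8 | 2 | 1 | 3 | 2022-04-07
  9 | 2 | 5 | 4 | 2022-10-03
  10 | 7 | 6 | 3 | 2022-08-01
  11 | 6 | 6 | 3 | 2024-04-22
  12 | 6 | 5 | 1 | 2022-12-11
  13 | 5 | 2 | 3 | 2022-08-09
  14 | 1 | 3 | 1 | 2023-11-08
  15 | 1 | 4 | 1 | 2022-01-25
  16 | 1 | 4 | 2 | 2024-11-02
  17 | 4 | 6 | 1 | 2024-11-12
SELECT c.id, p.name AS customer, c.quantity, c.order_date FROM orders c JOIN customers p ON c.customer_id = p.id ORDER BY c.quantity ASC

Execution result:
id | customer | quantity | order_date
3 | Quinn Wilson | 1 | 2023-06-27
12 | Quinn Williams | 1 | 2022-12-11
14 | Quinn Williams | 1 | 2023-11-08
15 | Quinn Williams | 1 | 2022-01-25
17 | Bob Williams | 1 | 2024-11-12
2 | Bob Jones | 2 | 2024-05-16
16 | Quinn Williams | 2 | 2024-11-02
1 | Bob Jones | 3 | 2024-08-15
5 | Jack Davis | 3 | 2024-06-26
8 | Quinn Wilson | 3 | 2022-04-07
10 | Bob Jones | 3 | 2022-08-01
11 | Quinn Williams | 3 | 2024-04-22
13 | Jack Davis | 3 | 2022-08-09
7 | Kate Miller | 4 | 2023-09-01
9 | Quinn Wilson | 4 | 2022-10-03
4 | Bob Jones | 5 | 2023-10-21
6 | Bob Jones | 5 | 2023-08-10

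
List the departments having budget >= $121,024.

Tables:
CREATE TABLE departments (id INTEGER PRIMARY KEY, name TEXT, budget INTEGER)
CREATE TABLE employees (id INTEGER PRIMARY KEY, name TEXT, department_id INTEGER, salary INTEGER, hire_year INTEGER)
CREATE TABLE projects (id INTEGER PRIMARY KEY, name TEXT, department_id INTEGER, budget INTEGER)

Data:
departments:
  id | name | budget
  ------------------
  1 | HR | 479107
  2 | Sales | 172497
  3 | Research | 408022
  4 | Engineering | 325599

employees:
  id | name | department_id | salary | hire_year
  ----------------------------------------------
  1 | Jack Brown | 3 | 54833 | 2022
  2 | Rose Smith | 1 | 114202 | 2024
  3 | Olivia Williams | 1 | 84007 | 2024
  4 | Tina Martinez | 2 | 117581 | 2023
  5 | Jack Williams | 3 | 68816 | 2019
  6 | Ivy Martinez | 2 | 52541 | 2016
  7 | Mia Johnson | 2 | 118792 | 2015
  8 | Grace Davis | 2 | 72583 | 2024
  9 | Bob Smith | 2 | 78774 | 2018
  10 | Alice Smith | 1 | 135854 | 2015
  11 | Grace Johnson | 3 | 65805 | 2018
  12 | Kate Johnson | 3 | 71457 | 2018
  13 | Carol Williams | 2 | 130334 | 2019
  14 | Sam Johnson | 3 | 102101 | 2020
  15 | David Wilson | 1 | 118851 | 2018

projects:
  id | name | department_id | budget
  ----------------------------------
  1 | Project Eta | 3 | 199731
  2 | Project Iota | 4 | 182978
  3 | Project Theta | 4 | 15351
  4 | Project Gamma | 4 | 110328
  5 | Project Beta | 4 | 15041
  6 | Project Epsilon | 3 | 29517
SELECT name, budget FROM departments WHERE budget >= 121024

Execution result:
name | budget
HR | 479107
Sales | 172497
Research | 408022
Engineering | 325599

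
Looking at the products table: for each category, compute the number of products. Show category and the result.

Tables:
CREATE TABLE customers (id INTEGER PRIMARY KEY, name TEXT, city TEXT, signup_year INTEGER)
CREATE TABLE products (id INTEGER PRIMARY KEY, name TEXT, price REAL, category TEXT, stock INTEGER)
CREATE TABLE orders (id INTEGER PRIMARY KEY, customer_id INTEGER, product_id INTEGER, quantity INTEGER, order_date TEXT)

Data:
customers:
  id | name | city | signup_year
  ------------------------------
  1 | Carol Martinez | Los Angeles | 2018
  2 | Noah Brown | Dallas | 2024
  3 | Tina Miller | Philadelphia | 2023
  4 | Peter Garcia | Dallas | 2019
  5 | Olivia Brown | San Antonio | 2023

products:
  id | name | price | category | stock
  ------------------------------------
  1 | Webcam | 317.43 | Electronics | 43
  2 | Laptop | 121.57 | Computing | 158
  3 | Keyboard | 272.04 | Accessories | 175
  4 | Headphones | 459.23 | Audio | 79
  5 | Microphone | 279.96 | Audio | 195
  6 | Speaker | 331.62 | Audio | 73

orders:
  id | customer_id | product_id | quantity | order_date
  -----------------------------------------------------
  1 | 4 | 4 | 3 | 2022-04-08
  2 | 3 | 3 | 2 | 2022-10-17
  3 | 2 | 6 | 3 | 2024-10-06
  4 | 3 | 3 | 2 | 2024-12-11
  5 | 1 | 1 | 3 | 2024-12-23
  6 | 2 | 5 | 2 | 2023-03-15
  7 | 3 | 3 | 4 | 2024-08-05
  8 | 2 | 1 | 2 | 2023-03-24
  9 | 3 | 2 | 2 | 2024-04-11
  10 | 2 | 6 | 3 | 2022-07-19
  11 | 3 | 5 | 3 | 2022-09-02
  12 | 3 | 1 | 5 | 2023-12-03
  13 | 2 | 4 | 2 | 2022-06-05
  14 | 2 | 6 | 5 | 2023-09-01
SELECT category, COUNT(*) AS n FROM products GROUP BY category

Execution result:
category | n
Accessories | 1
Audio | 3
Computing | 1
Electronics | 1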